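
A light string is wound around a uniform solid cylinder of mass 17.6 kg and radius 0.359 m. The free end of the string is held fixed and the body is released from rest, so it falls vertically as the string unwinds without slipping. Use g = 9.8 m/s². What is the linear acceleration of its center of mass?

Translation: Mg − T = Ma. Rotation about the center: TR = Iα with I = ½MR².
With a = αR: T = (I/R²)a = (1/2)M a, so Mg = (1 + 0.5000)Ma.
a = g/(1 + 0.5000) = 9.8/1.500 = 6.533 m/s².

a ≈ 6.53 m/s²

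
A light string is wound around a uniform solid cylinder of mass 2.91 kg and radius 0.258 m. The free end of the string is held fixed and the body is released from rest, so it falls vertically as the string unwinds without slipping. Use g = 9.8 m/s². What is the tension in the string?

Translation: Mg − T = Ma. Rotation about the center: TR = Iα with I = ½MR².
With a = αR: T = (I/R²)a = (1/2)M a, so Mg = (1 + 0.5000)Ma.
a = g/(1 + 0.5000) = 9.8/1.500 = 6.533 m/s².
T = 0.5000·M·a = (0.5000)(2.91)(6.533) = 9.506 N.

T ≈ 9.51 N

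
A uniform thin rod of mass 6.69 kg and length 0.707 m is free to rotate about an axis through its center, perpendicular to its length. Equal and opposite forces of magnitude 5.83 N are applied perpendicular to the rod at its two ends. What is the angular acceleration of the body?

α ≈ 14.8 rad/s²

I = (1/12)ML² = (1/12)(6.69)(0.707)² = 0.2787 kg·m².
The couple gives τ = F·(L/2) + F·(L/2) = F L = (5.83)(0.707) = 4.122 N·m.
From τ = Iα: α = 4.122/0.2787 = 14.79 rad/s².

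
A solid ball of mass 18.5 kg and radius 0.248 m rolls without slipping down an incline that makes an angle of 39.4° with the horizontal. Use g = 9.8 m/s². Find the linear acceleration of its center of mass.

Translation along the incline: Mg sinθ − f = Ma.
Rotation about the center: fR = Iα with I = (2/5)MR². No-slip gives a = αR, so f = (I/R²)a = (2/5)M a.
Substituting: Mg sinθ = (1 + 0.4000)Ma, so a = g sinθ/(1 + 0.4000) = (9.8) sin 39.4° / 1.400 = 4.443 m/s².

a ≈ 4.44 m/s²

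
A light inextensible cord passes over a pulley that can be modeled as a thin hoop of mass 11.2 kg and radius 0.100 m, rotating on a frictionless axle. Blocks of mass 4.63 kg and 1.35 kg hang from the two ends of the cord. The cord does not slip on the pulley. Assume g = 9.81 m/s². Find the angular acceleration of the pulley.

I = MR² = (11.2)(0.100)² = 0.1120 kg·m².
Heavier block: m₁g − T₁ = m₁a. Lighter block: T₂ − m₂g = m₂a.
Pulley: (T₁ − T₂)R = Iα = I(a/R), so T₁ − T₂ = (I/R²)a = 1·M_p a = 11.20·a.
Adding the three: (m₁ − m₂)g = (m₁ + m₂ + 11.20)a, so a = (4.63 − 1.35)(9.81)/(4.63 + 1.35 + 11.20) = 1.873 m/s².
α = a/R = 1.873/0.100 = 18.73 rad/s².

α ≈ 18.7 rad/s²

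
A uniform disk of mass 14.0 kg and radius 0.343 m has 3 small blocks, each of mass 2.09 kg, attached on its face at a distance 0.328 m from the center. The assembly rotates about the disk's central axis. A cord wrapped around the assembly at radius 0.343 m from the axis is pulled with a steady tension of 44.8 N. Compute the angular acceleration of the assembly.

α ≈ 10.3 rad/s²

I_disk = ½MR² = ½(14.0)(0.343)² = 0.8235 kg·m².
I_blocks = 3·m·r² = 3(2.09)(0.328)² = 0.6746 kg·m².
Total I = 1.498 kg·m².
τ = F r = (44.8)(0.343) = 15.37 N·m.
α = τ/I = 15.37/1.498 = 10.26 rad/s².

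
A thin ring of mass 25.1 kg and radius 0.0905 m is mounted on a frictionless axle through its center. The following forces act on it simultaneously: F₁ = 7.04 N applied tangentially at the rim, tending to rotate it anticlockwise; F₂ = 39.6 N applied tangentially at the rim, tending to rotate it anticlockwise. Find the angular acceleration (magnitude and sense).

I = MR² = (25.1)(0.0905)² = 0.2056 kg·m².
Taking anticlockwise as positive: τ₁ = +(7.04)(0.0905) = +0.6371 N·m; τ₂ = +(39.6)(0.0905) = +3.584 N·m.
Net torque τ = 4.221 N·m.
α = τ/I = 4.221/0.2056 = 20.53 rad/s².

α ≈ 20.5 rad/s², anticlockwise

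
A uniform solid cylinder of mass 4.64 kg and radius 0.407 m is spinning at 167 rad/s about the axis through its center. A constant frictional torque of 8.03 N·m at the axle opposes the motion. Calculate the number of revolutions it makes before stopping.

I = ½MR² = (1/2)(4.64)(0.407)² = 0.3843 kg·m².
The net torque has magnitude 8.03 N·m, opposing ω.
|α| = τ/I = 8.030/0.3843 = 20.89 rad/s² (deceleration).
ω² = ω₀² − 2|α|θ with ω = 0 ⇒ θ = ω₀²/(2|α|) = 667.4 rad = 106.2 rev.

≈ 106 revolutions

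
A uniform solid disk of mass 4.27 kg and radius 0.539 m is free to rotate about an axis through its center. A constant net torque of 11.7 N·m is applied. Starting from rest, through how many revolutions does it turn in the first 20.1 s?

≈ 606 revolutions

I = ½MR² = (1/2)(4.27)(0.539)² = 0.6203 kg·m².
α = τ/I = 11.7/0.6203 = 18.86 rad/s².
θ = ½αt² = ½(18.86)(20.1)² = 3810 rad.
Revolutions = θ/(2π) = 606.4.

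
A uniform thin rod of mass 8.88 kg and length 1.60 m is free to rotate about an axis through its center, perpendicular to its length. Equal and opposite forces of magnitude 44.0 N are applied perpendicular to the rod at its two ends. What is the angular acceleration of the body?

α ≈ 37.2 rad/s²

I = (1/12)ML² = (1/12)(8.88)(1.60)² = 1.894 kg·m².
The couple gives τ = F·(L/2) + F·(L/2) = F L = (44.0)(1.60) = 70.40 N·m.
From τ = Iα: α = 70.40/1.894 = 37.16 rad/s².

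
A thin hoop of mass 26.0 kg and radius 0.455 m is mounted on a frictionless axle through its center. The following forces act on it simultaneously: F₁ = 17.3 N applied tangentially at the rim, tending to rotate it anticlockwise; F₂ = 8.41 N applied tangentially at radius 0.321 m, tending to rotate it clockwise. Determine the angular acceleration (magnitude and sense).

α ≈ 0.961 rad/s², anticlockwise

I = MR² = (26.0)(0.455)² = 5.383 kg·m².
Taking anticlockwise as positive: τ₁ = +(17.3)(0.455) = +7.872 N·m; τ₂ = −(8.41)(0.321) = −2.700 N·m.
Net torque τ = 5.172 N·m.
α = τ/I = 5.172/5.383 = 0.9608 rad/s².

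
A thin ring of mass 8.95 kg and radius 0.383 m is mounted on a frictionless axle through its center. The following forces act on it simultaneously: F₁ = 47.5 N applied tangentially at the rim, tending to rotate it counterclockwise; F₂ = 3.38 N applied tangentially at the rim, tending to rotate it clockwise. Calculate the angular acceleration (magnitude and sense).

α ≈ 12.9 rad/s², counterclockwise

I = MR² = (8.95)(0.383)² = 1.313 kg·m².
Taking counterclockwise as positive: τ₁ = +(47.5)(0.383) = +18.19 N·m; τ₂ = −(3.38)(0.383) = −1.295 N·m.
Net torque τ = 16.90 N·m.
α = τ/I = 16.90/1.313 = 12.87 rad/s².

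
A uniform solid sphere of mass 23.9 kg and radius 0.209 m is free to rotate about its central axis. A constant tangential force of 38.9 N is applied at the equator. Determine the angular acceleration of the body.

I = (2/5)MR² = (2/5)(23.9)(0.209)² = 0.4176 kg·m².
τ = F R = (38.9)(0.209) = 8.130 N·m.
From τ = Iα: α = 8.130/0.4176 = 19.47 rad/s².

α ≈ 19.5 rad/s²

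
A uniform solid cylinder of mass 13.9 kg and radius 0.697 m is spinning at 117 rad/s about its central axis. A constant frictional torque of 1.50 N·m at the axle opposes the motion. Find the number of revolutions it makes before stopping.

I = ½MR² = (1/2)(13.9)(0.697)² = 3.376 kg·m².
The net torque has magnitude 1.50 N·m, opposing ω.
|α| = τ/I = 1.500/3.376 = 0.4443 rad/s² (deceleration).
ω² = ω₀² − 2|α|θ with ω = 0 ⇒ θ = ω₀²/(2|α|) = 15410 rad = 2452 rev.

≈ 2450 revolutions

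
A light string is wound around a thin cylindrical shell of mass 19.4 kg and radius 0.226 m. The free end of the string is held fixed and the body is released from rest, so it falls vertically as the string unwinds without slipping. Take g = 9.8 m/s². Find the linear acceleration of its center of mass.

Translation: Mg − T = Ma. Rotation about the center: TR = Iα with I = MR².
With a = αR: T = (I/R²)a = M a, so Mg = (1 + 1.000)Ma.
a = g/(1 + 1.000) = 9.8/2.000 = 4.900 m/s².

a ≈ 4.90 m/s²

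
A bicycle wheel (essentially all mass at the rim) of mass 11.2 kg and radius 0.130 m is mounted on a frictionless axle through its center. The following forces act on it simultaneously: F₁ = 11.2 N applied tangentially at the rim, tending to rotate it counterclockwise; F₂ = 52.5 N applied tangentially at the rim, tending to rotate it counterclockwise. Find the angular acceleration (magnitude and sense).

α ≈ 43.8 rad/s², counterclockwise

I = MR² = (11.2)(0.130)² = 0.1893 kg·m².
Taking counterclockwise as positive: τ₁ = +(11.2)(0.130) = +1.456 N·m; τ₂ = +(52.5)(0.130) = +6.825 N·m.
Net torque τ = 8.281 N·m.
α = τ/I = 8.281/0.1893 = 43.75 rad/s².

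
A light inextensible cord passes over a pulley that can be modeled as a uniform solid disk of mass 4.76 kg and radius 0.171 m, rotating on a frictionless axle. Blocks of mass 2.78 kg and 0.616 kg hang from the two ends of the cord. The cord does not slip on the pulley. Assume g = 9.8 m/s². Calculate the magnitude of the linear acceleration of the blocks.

a ≈ 3.67 m/s²

I = ½MR² = (1/2)(4.76)(0.171)² = 0.06959 kg·m².
Heavier block: m₁g − T₁ = m₁a. Lighter block: T₂ − m₂g = m₂a.
Pulley: (T₁ − T₂)R = Iα = I(a/R), so T₁ − T₂ = (I/R²)a = (1/2)M_p a = 2.380·a.
Adding the three: (m₁ − m₂)g = (m₁ + m₂ + 2.380)a, so a = (2.78 − 0.616)(9.8)/(2.78 + 0.616 + 2.380) = 3.672 m/s².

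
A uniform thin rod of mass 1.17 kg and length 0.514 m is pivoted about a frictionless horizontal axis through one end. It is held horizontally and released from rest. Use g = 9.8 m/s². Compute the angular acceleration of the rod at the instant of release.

About the pivot, I = (1/3)ML² = (1/3)(1.17)(0.514)² = 0.1030 kg·m².
The weight acts at the center, a distance L/2 = 0.2570 m from the pivot; τ = Mg(L/2) = 2.947 N·m.
α = τ/I = 2.947/0.1030 = 28.60 rad/s².
(Equivalently α = (3g/(2L)) = 28.60 rad/s².)

α ≈ 28.6 rad/s²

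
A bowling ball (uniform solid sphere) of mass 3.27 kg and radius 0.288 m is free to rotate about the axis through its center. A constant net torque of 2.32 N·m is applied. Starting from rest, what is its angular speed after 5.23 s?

I = (2/5)MR² = (2/5)(3.27)(0.288)² = 0.1085 kg·m².
α = τ/I = 2.32/0.1085 = 21.38 rad/s².
ω = ω₀ + αt = 0 + (21.38)(5.23) = 111.8 rad/s.

ω ≈ 112 rad/s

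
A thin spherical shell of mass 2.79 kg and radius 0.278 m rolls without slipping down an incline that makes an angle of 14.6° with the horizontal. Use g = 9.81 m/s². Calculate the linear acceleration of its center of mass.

Translation along the incline: Mg sinθ − f = Ma.
Rotation about the center: fR = Iα with I = (2/3)MR². No-slip gives a = αR, so f = (I/R²)a = (2/3)M a.
Substituting: Mg sinθ = (1 + 0.6667)Ma, so a = g sinθ/(1 + 0.6667) = (9.81) sin 14.6° / 1.667 = 1.484 m/s².

a ≈ 1.48 m/s²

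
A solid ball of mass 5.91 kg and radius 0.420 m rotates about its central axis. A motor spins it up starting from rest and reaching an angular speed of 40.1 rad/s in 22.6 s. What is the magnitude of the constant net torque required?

τ ≈ 0.740 N·m

I = (2/5)MR² = (2/5)(5.91)(0.420)² = 0.4170 kg·m².
α = Δω/Δt = (40.1 − 0)/22.6 = 1.774 rad/s².
τ = Iα = (0.4170)(1.774) = 0.7399 N·m.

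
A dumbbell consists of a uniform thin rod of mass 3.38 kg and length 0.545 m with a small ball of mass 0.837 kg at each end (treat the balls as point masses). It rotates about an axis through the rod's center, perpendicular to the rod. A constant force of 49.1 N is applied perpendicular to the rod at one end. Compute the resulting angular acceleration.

I_rod = (1/12)ML² = (1/12)(3.38)(0.545)² = 0.08366 kg·m².
I_balls = 2·m·(L/2)² = 2(0.837)(0.2725)² = 0.1243 kg·m².
Total I = 0.2080 kg·m².
τ = F·(L/2) = (49.1)(0.273) = 13.38 N·m.
α = τ/I = 13.38/0.2080 = 64.34 rad/s².

α ≈ 64.3 rad/s²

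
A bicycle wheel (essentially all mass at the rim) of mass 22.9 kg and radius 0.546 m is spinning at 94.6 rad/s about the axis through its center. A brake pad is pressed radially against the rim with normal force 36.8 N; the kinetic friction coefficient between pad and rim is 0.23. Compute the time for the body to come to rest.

I = MR² = (22.9)(0.546)² = 6.827 kg·m².
Friction force f = μN = (0.23)(36.8) = 8.464 N at the rim; torque magnitude τ = fR = 4.621 N·m, opposing ω.
|α| = τ/I = 4.621/6.827 = 0.6769 rad/s² (deceleration).
0 = ω₀ − |α|t ⇒ t = ω₀/|α| = 94.6/0.6769 = 139.7 s.

t ≈ 140 s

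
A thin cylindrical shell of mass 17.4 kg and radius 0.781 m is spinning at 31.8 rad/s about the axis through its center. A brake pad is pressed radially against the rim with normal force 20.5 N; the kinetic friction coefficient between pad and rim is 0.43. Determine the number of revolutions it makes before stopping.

I = MR² = (17.4)(0.781)² = 10.61 kg·m².
Friction force f = μN = (0.43)(20.5) = 8.815 N at the rim; torque magnitude τ = fR = 6.885 N·m, opposing ω.
|α| = τ/I = 6.885/10.61 = 0.6487 rad/s² (deceleration).
ω² = ω₀² − 2|α|θ with ω = 0 ⇒ θ = ω₀²/(2|α|) = 779.5 rad = 124.1 rev.

≈ 124 revolutions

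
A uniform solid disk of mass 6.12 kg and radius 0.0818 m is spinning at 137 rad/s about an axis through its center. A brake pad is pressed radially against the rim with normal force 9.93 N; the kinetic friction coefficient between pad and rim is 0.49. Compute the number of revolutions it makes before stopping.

I = ½MR² = (1/2)(6.12)(0.0818)² = 0.02048 kg·m².
Friction force f = μN = (0.49)(9.93) = 4.866 N at the rim; torque magnitude τ = fR = 0.3980 N·m, opposing ω.
|α| = τ/I = 0.3980/0.02048 = 19.44 rad/s² (deceleration).
ω² = ω₀² − 2|α|θ with ω = 0 ⇒ θ = ω₀²/(2|α|) = 482.8 rad = 76.84 rev.

≈ 76.8 revolutions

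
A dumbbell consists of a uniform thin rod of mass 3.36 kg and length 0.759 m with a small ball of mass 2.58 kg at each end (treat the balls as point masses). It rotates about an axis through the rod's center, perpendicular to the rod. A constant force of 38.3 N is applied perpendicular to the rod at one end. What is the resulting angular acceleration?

I_rod = (1/12)ML² = (1/12)(3.36)(0.759)² = 0.1613 kg·m².
I_balls = 2·m·(L/2)² = 2(2.58)(0.3795)² = 0.7431 kg·m².
Total I = 0.9044 kg·m².
τ = F·(L/2) = (38.3)(0.380) = 14.53 N·m.
α = τ/I = 14.53/0.9044 = 16.07 rad/s².

α ≈ 16.1 rad/s²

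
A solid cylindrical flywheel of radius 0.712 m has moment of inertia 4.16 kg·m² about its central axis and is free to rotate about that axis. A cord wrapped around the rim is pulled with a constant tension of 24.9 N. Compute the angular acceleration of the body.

τ = F R = (24.9)(0.712) = 17.73 N·m.
From τ = Iα: α = 17.73/4.160 = 4.262 rad/s².

α ≈ 4.26 rad/s²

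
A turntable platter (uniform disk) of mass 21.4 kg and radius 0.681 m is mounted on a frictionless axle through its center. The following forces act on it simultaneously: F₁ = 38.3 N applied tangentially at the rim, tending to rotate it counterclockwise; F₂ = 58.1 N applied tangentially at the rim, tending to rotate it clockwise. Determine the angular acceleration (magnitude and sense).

α ≈ 2.72 rad/s², clockwise

I = ½MR² = (1/2)(21.4)(0.681)² = 4.962 kg·m².
Taking counterclockwise as positive: τ₁ = +(38.3)(0.681) = +26.08 N·m; τ₂ = −(58.1)(0.681) = −39.57 N·m.
Net torque τ = -13.48 N·m.
α = τ/I = -13.48/4.962 = -2.717 rad/s².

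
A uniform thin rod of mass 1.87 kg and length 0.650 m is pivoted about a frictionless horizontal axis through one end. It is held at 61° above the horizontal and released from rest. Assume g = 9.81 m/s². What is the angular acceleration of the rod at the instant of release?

α ≈ 11.0 rad/s²

About the pivot, I = (1/3)ML² = (1/3)(1.87)(0.650)² = 0.2634 kg·m².
The weight acts at the center, a distance L/2 = 0.3250 m from the pivot; τ = Mg(L/2) cos 61° = 2.890 N·m.
α = τ/I = 2.890/0.2634 = 10.98 rad/s².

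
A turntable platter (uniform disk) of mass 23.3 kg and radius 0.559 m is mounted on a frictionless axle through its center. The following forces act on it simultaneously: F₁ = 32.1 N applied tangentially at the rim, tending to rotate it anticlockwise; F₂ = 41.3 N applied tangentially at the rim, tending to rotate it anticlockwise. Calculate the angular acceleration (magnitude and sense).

α ≈ 11.3 rad/s², anticlockwise

I = ½MR² = (1/2)(23.3)(0.559)² = 3.640 kg·m².
Taking anticlockwise as positive: τ₁ = +(32.1)(0.559) = +17.94 N·m; τ₂ = +(41.3)(0.559) = +23.09 N·m.
Net torque τ = 41.03 N·m.
α = τ/I = 41.03/3.640 = 11.27 rad/s².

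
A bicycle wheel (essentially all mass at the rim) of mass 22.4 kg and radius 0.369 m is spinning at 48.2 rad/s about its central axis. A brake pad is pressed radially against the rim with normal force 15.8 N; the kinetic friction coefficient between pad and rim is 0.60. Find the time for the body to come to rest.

t ≈ 42.0 s

I = MR² = (22.4)(0.369)² = 3.050 kg·m².
Friction force f = μN = (0.60)(15.8) = 9.480 N at the rim; torque magnitude τ = fR = 3.498 N·m, opposing ω.
|α| = τ/I = 3.498/3.050 = 1.147 rad/s² (deceleration).
0 = ω₀ − |α|t ⇒ t = ω₀/|α| = 48.2/1.147 = 42.03 s.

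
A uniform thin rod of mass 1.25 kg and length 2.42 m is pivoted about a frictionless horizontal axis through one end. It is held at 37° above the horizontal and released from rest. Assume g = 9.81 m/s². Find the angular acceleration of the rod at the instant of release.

About the pivot, I = (1/3)ML² = (1/3)(1.25)(2.42)² = 2.440 kg·m².
The weight acts at the center, a distance L/2 = 1.210 m from the pivot; τ = Mg(L/2) cos 37° = 11.85 N·m.
α = τ/I = 11.85/2.440 = 4.856 rad/s².
(Equivalently α = (3g/(2L)) cos 37° = 4.856 rad/s².)

α ≈ 4.86 rad/s²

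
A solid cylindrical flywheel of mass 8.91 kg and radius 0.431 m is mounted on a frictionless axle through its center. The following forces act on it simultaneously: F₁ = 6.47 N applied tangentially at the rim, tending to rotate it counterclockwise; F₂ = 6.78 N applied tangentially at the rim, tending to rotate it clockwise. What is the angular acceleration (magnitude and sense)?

α ≈ 0.161 rad/s², clockwise

I = ½MR² = (1/2)(8.91)(0.431)² = 0.8276 kg·m².
Taking counterclockwise as positive: τ₁ = +(6.47)(0.431) = +2.789 N·m; τ₂ = −(6.78)(0.431) = −2.922 N·m.
Net torque τ = -0.1336 N·m.
α = τ/I = -0.1336/0.8276 = -0.1614 rad/s².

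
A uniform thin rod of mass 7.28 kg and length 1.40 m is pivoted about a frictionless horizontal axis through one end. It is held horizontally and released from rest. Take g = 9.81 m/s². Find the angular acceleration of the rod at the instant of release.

About the pivot, I = (1/3)ML² = (1/3)(7.28)(1.40)² = 4.756 kg·m².
The weight acts at the center, a distance L/2 = 0.7000 m from the pivot; τ = Mg(L/2) = 49.99 N·m.
α = τ/I = 49.99/4.756 = 10.51 rad/s².

α ≈ 10.5 rad/s²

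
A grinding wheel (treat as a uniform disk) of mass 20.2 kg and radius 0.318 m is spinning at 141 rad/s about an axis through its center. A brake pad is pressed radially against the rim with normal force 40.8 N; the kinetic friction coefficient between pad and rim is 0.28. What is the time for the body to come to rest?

I = ½MR² = (1/2)(20.2)(0.318)² = 1.021 kg·m².
Friction force f = μN = (0.28)(40.8) = 11.42 N at the rim; torque magnitude τ = fR = 3.633 N·m, opposing ω.
|α| = τ/I = 3.633/1.021 = 3.557 rad/s² (deceleration).
0 = ω₀ − |α|t ⇒ t = ω₀/|α| = 141/3.557 = 39.64 s.

t ≈ 39.6 s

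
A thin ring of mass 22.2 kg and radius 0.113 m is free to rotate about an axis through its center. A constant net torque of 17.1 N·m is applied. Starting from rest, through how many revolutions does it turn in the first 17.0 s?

I = MR² = (22.2)(0.113)² = 0.2835 kg·m².
α = τ/I = 17.1/0.2835 = 60.32 rad/s².
θ = ½αt² = ½(60.32)(17.0)² = 8717 rad.
Revolutions = θ/(2π) = 1387.

≈ 1390 revolutions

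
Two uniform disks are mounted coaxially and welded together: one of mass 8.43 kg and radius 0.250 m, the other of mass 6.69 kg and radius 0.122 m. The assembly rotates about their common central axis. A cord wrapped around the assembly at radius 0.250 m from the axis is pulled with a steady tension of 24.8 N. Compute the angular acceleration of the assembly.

α ≈ 19.8 rad/s²

I = ½M₁R₁² + ½M₂R₂² = ½(8.43)(0.250)² + ½(6.69)(0.122)² = 0.3132 kg·m².
τ = F r = (24.8)(0.250) = 6.200 N·m.
α = τ/I = 6.200/0.3132 = 19.79 rad/s².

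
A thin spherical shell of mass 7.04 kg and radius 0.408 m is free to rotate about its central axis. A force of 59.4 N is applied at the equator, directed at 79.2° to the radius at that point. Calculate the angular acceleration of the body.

α ≈ 30.5 rad/s²

I = (2/3)MR² = (2/3)(7.04)(0.408)² = 0.7813 kg·m².
Only the tangential component produces torque: τ = F R sinθ = (59.4)(0.408) sin 79.2° = 23.81 N·m.
From τ = Iα: α = 23.81/0.7813 = 30.47 rad/s².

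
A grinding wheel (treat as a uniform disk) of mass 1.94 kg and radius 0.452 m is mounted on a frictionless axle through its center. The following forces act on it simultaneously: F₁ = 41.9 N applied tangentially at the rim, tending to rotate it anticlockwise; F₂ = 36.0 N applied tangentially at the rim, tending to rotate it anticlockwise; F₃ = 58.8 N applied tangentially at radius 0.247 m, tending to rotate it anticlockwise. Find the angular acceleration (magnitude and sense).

α ≈ 251 rad/s², anticlockwise

I = ½MR² = (1/2)(1.94)(0.452)² = 0.1982 kg·m².
Taking anticlockwise as positive: τ₁ = +(41.9)(0.452) = +18.94 N·m; τ₂ = +(36.0)(0.452) = +16.27 N·m; τ₃ = +(58.8)(0.247) = +14.52 N·m.
Net torque τ = 49.73 N·m.
α = τ/I = 49.73/0.1982 = 251.0 rad/s².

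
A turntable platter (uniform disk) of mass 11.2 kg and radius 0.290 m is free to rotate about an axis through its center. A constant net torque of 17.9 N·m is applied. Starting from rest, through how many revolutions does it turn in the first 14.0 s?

≈ 593 revolutions

I = ½MR² = (1/2)(11.2)(0.290)² = 0.4710 kg·m².
α = τ/I = 17.9/0.4710 = 38.01 rad/s².
θ = ½αt² = ½(38.01)(14.0)² = 3725 rad.
Revolutions = θ/(2π) = 592.8.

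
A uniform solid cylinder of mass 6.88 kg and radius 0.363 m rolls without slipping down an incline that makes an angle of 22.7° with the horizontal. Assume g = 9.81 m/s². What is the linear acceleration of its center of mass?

a ≈ 2.52 m/s²

Translation along the incline: Mg sinθ − f = Ma.
Rotation about the center: fR = Iα with I = ½MR². No-slip gives a = αR, so f = (I/R²)a = (1/2)M a.
Substituting: Mg sinθ = (1 + 0.5000)Ma, so a = g sinθ/(1 + 0.5000) = (9.81) sin 22.7° / 1.500 = 2.524 m/s².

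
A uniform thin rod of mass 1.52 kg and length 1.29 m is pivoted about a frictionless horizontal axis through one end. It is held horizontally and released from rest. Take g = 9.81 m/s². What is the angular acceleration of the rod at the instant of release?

About the pivot, I = (1/3)ML² = (1/3)(1.52)(1.29)² = 0.8431 kg·m².
The weight acts at the center, a distance L/2 = 0.6450 m from the pivot; τ = Mg(L/2) = 9.618 N·m.
α = τ/I = 9.618/0.8431 = 11.41 rad/s².

α ≈ 11.4 rad/s²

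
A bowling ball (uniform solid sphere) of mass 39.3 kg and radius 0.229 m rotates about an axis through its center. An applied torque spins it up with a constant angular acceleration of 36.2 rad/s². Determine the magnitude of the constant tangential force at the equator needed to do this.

F ≈ 130 N

I = (2/5)MR² = (2/5)(39.3)(0.229)² = 0.8244 kg·m².
The required torque is τ = Iα = (0.8244)(36.20) = 29.84 N·m.
A tangential force at the equator gives τ = FR, so F = τ/R = 29.84/0.229 = 130.3 N.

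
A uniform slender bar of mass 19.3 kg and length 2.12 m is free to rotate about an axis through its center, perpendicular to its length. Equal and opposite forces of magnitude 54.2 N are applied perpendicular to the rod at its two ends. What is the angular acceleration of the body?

I = (1/12)ML² = (1/12)(19.3)(2.12)² = 7.228 kg·m².
The couple gives τ = F·(L/2) + F·(L/2) = F L = (54.2)(2.12) = 114.9 N·m.
Newton's second law for rotation, τ = Iα, gives α = τ/I = 114.9/7.228 = 15.90 rad/s².

α ≈ 15.9 rad/s²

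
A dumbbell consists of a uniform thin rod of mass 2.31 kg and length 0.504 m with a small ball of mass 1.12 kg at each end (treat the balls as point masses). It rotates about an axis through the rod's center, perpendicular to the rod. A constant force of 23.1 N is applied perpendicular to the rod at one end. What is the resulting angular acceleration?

I_rod = (1/12)ML² = (1/12)(2.31)(0.504)² = 0.04890 kg·m².
I_balls = 2·m·(L/2)² = 2(1.12)(0.2520)² = 0.1422 kg·m².
Total I = 0.1911 kg·m².
τ = F·(L/2) = (23.1)(0.252) = 5.821 N·m.
α = τ/I = 5.821/0.1911 = 30.45 rad/s².

α ≈ 30.5 rad/s²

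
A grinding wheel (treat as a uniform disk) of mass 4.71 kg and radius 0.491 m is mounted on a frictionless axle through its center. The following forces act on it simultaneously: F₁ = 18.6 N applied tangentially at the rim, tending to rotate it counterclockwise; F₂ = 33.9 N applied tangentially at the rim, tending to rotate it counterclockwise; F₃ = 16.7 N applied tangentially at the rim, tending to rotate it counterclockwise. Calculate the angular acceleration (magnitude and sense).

I = ½MR² = (1/2)(4.71)(0.491)² = 0.5677 kg·m².
Taking counterclockwise as positive: τ₁ = +(18.6)(0.491) = +9.133 N·m; τ₂ = +(33.9)(0.491) = +16.64 N·m; τ₃ = +(16.7)(0.491) = +8.200 N·m.
Net torque τ = 33.98 N·m.
α = τ/I = 33.98/0.5677 = 59.85 rad/s².

α ≈ 59.8 rad/s², counterclockwise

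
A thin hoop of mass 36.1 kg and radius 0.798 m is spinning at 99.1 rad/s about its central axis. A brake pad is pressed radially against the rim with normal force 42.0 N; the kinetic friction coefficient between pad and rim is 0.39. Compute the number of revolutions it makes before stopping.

≈ 1370 revolutions

I = MR² = (36.1)(0.798)² = 22.99 kg·m².
Friction force f = μN = (0.39)(42.0) = 16.38 N at the rim; torque magnitude τ = fR = 13.07 N·m, opposing ω.
|α| = τ/I = 13.07/22.99 = 0.5686 rad/s² (deceleration).
ω² = ω₀² − 2|α|θ with ω = 0 ⇒ θ = ω₀²/(2|α|) = 8636 rad = 1374 rev.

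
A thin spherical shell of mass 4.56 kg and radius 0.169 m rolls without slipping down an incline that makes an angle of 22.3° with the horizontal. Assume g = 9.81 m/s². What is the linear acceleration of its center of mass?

a ≈ 2.23 m/s²

Translation along the incline: Mg sinθ − f = Ma.
Rotation about the center: fR = Iα with I = (2/3)MR². No-slip gives a = αR, so f = (I/R²)a = (2/3)M a.
Substituting: Mg sinθ = (1 + 0.6667)Ma, so a = g sinθ/(1 + 0.6667) = (9.81) sin 22.3° / 1.667 = 2.233 m/s².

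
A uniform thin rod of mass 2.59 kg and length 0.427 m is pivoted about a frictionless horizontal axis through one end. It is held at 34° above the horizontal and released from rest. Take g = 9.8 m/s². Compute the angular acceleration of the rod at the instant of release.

α ≈ 28.5 rad/s²

About the pivot, I = (1/3)ML² = (1/3)(2.59)(0.427)² = 0.1574 kg·m².
The weight acts at the center, a distance L/2 = 0.2135 m from the pivot; τ = Mg(L/2) cos 34° = 4.493 N·m.
α = τ/I = 4.493/0.1574 = 28.54 rad/s².
(Equivalently α = (3g/(2L)) cos 34° = 28.54 rad/s².)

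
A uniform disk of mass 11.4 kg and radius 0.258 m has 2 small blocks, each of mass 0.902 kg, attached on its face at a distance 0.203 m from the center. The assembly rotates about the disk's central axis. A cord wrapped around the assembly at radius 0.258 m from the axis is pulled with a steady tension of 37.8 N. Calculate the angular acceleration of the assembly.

I_disk = ½MR² = ½(11.4)(0.258)² = 0.3794 kg·m².
I_blocks = 2·m·r² = 2(0.902)(0.203)² = 0.07434 kg·m².
Total I = 0.4538 kg·m².
τ = F r = (37.8)(0.258) = 9.752 N·m.
α = τ/I = 9.752/0.4538 = 21.49 rad/s².

α ≈ 21.5 rad/s²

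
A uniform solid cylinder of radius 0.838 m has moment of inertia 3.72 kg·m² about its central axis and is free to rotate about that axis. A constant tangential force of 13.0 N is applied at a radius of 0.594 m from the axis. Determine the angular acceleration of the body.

α ≈ 2.08 rad/s²

τ = F·r = (13.0)(0.594) = 7.722 N·m.
From τ = Iα: α = 7.722/3.720 = 2.076 rad/s².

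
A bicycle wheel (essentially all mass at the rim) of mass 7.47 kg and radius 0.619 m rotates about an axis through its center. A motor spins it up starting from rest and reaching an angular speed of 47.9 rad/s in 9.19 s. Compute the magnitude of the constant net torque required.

τ ≈ 14.9 N·m

I = MR² = (7.47)(0.619)² = 2.862 kg·m².
α = Δω/Δt = (47.9 − 0)/9.19 = 5.212 rad/s².
τ = Iα = (2.862)(5.212) = 14.92 N·m.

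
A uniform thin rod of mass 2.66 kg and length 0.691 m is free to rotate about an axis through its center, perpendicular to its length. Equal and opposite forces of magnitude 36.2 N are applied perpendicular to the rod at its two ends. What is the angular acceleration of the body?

α ≈ 236 rad/s²

I = (1/12)ML² = (1/12)(2.66)(0.691)² = 0.1058 kg·m².
The couple gives τ = F·(L/2) + F·(L/2) = F L = (36.2)(0.691) = 25.01 N·m.
Newton's second law for rotation, τ = Iα, gives α = τ/I = 25.01/0.1058 = 236.3 rad/s².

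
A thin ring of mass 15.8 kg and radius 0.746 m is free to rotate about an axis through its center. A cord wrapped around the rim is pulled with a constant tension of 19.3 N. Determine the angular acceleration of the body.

α ≈ 1.64 rad/s²

I = MR² = (15.8)(0.746)² = 8.793 kg·m².
τ = F R = (19.3)(0.746) = 14.40 N·m.
Newton's second law for rotation, τ = Iα, gives α = τ/I = 14.40/8.793 = 1.637 rad/s².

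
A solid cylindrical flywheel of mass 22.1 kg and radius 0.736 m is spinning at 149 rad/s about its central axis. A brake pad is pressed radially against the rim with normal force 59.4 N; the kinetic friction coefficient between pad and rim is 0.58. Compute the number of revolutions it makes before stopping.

≈ 417 revolutions

I = ½MR² = (1/2)(22.1)(0.736)² = 5.986 kg·m².
Friction force f = μN = (0.58)(59.4) = 34.45 N at the rim; torque magnitude τ = fR = 25.36 N·m, opposing ω.
|α| = τ/I = 25.36/5.986 = 4.236 rad/s² (deceleration).
ω² = ω₀² − 2|α|θ with ω = 0 ⇒ θ = ω₀²/(2|α|) = 2620 rad = 417.1 rev.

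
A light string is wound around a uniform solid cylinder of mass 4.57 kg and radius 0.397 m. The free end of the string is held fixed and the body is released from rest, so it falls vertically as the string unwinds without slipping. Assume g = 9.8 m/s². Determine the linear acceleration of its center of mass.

a ≈ 6.53 m/s²

Translation: Mg − T = Ma. Rotation about the center: TR = Iα with I = ½MR².
With a = αR: T = (I/R²)a = (1/2)M a, so Mg = (1 + 0.5000)Ma.
a = g/(1 + 0.5000) = 9.8/1.500 = 6.533 m/s².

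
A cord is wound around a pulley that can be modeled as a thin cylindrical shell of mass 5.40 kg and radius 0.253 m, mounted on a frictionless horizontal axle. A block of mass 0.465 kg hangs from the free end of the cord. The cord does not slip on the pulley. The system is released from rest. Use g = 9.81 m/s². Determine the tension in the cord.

I = MR² = (5.40)(0.253)² = 0.3456 kg·m².
Block: mg − T = ma. Pulley: TR = Iα. No-slip: a = αR, so T = (I/R²)a = 5.400·a.
Then mg = (m + 5.400)a, so a = (0.465)(9.81)/(0.465 + 5.400) = 0.7778 m/s².
T = 5.400·a = 4.200 N.

T ≈ 4.20 N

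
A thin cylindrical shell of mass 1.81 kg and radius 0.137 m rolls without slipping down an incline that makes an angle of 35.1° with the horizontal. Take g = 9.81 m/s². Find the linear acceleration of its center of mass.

a ≈ 2.82 m/s²

Translation along the incline: Mg sinθ − f = Ma.
Rotation about the center: fR = Iα with I = MR². No-slip gives a = αR, so f = (I/R²)a = M a.
Substituting: Mg sinθ = (1 + 1.000)Ma, so a = g sinθ/(1 + 1.000) = (9.81) sin 35.1° / 2.000 = 2.820 m/s².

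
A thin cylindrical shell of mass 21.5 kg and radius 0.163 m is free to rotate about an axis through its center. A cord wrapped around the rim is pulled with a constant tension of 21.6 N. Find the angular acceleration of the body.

α ≈ 6.16 rad/s²

I = MR² = (21.5)(0.163)² = 0.5712 kg·m².
τ = F R = (21.6)(0.163) = 3.521 N·m.
From τ = Iα: α = 3.521/0.5712 = 6.164 rad/s².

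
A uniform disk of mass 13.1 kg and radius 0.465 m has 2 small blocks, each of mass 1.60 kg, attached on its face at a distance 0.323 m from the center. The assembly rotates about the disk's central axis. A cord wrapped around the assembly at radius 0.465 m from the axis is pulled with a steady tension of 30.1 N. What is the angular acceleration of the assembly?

I_disk = ½MR² = ½(13.1)(0.465)² = 1.416 kg·m².
I_blocks = 2·m·r² = 2(1.60)(0.323)² = 0.3339 kg·m².
Total I = 1.750 kg·m².
τ = F r = (30.1)(0.465) = 14.00 N·m.
α = τ/I = 14.00/1.750 = 7.997 rad/s².

α ≈ 8.00 rad/s²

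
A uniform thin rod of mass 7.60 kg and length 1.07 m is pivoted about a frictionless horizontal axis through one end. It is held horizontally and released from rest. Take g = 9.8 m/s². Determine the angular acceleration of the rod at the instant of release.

α ≈ 13.7 rad/s²

About the pivot, I = (1/3)ML² = (1/3)(7.60)(1.07)² = 2.900 kg·m².
The weight acts at the center, a distance L/2 = 0.5350 m from the pivot; τ = Mg(L/2) = 39.85 N·m.
α = τ/I = 39.85/2.900 = 13.74 rad/s².
(Equivalently α = (3g/(2L)) = 13.74 rad/s².)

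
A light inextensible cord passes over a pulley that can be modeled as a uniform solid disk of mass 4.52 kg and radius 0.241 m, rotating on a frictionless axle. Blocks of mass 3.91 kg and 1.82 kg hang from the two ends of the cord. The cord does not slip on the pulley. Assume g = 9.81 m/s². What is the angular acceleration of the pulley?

I = ½MR² = (1/2)(4.52)(0.241)² = 0.1313 kg·m².
Heavier block: m₁g − T₁ = m₁a. Lighter block: T₂ − m₂g = m₂a.
Pulley: (T₁ − T₂)R = Iα = I(a/R), so T₁ − T₂ = (I/R²)a = (1/2)M_p a = 2.260·a.
Adding the three: (m₁ − m₂)g = (m₁ + m₂ + 2.260)a, so a = (3.91 − 1.82)(9.81)/(3.91 + 1.82 + 2.260) = 2.566 m/s².
α = a/R = 2.566/0.241 = 10.65 rad/s².

α ≈ 10.6 rad/s²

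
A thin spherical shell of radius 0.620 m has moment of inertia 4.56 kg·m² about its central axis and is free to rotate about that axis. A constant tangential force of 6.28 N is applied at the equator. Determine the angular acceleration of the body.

τ = F R = (6.28)(0.620) = 3.894 N·m.
Newton's second law for rotation, τ = Iα, gives α = τ/I = 3.894/4.560 = 0.8539 rad/s².

α ≈ 0.854 rad/s²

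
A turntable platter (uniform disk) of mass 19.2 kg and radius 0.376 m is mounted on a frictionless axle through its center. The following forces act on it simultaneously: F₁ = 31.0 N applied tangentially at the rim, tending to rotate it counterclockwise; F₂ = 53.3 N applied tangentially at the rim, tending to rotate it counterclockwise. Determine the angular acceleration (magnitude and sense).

α ≈ 23.4 rad/s², counterclockwise

I = ½MR² = (1/2)(19.2)(0.376)² = 1.357 kg·m².
Taking counterclockwise as positive: τ₁ = +(31.0)(0.376) = +11.66 N·m; τ₂ = +(53.3)(0.376) = +20.04 N·m.
Net torque τ = 31.70 N·m.
α = τ/I = 31.70/1.357 = 23.35 rad/s².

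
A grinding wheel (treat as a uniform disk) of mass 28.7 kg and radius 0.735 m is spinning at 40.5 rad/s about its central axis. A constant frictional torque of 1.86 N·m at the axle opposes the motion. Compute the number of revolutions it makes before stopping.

≈ 544 revolutions

I = ½MR² = (1/2)(28.7)(0.735)² = 7.752 kg·m².
The net torque has magnitude 1.86 N·m, opposing ω.
|α| = τ/I = 1.860/7.752 = 0.2399 rad/s² (deceleration).
ω² = ω₀² − 2|α|θ with ω = 0 ⇒ θ = ω₀²/(2|α|) = 3418 rad = 544.0 rev.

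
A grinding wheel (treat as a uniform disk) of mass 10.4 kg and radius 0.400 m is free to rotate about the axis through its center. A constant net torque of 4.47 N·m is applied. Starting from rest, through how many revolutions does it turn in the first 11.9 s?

≈ 60.5 revolutions

I = ½MR² = (1/2)(10.4)(0.400)² = 0.8320 kg·m².
α = τ/I = 4.47/0.8320 = 5.373 rad/s².
θ = ½αt² = ½(5.373)(11.9)² = 380.4 rad.
Revolutions = θ/(2π) = 60.54.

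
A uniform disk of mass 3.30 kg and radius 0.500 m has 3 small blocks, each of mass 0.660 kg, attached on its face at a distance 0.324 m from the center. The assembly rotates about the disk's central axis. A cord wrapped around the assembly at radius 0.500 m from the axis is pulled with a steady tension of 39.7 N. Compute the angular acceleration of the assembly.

I_disk = ½MR² = ½(3.30)(0.500)² = 0.4125 kg·m².
I_blocks = 3·m·r² = 3(0.660)(0.324)² = 0.2079 kg·m².
Total I = 0.6204 kg·m².
τ = F r = (39.7)(0.500) = 19.85 N·m.
α = τ/I = 19.85/0.6204 = 32.00 rad/s².

α ≈ 32.0 rad/s²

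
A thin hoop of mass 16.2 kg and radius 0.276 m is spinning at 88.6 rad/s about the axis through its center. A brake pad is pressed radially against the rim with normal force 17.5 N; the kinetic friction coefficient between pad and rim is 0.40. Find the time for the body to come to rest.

t ≈ 56.6 s

I = MR² = (16.2)(0.276)² = 1.234 kg·m².
Friction force f = μN = (0.40)(17.5) = 7.000 N at the rim; torque magnitude τ = fR = 1.932 N·m, opposing ω.
|α| = τ/I = 1.932/1.234 = 1.566 rad/s² (deceleration).
0 = ω₀ − |α|t ⇒ t = ω₀/|α| = 88.6/1.566 = 56.59 s.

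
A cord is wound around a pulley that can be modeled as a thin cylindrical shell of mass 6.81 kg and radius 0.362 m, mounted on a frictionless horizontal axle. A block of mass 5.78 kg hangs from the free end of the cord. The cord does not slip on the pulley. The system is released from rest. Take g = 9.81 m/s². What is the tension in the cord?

I = MR² = (6.81)(0.362)² = 0.8924 kg·m².
Block: mg − T = ma. Pulley: TR = Iα. No-slip: a = αR, so T = (I/R²)a = 6.810·a.
Then mg = (m + 6.810)a, so a = (5.78)(9.81)/(5.78 + 6.810) = 4.504 m/s².
T = 6.810·a = 30.67 N.

T ≈ 30.7 N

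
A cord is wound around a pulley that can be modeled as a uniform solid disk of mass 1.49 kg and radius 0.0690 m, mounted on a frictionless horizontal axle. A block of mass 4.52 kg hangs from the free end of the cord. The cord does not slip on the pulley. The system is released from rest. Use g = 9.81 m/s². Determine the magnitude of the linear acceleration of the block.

I = ½MR² = (1/2)(1.49)(0.0690)² = 0.003547 kg·m².
Block: mg − T = ma. Pulley: TR = Iα. No-slip: a = αR, so T = (I/R²)a = 0.7450·a.
Then mg = (m + 0.7450)a, so a = (4.52)(9.81)/(4.52 + 0.7450) = 8.422 m/s².

a ≈ 8.42 m/s²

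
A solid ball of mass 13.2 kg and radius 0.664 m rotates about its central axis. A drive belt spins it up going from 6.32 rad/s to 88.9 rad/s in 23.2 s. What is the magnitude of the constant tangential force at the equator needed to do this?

I = (2/5)MR² = (2/5)(13.2)(0.664)² = 2.328 kg·m².
α = Δω/Δt = (88.9 − 6.32)/23.2 = 3.559 rad/s².
The required torque is τ = Iα = (2.328)(3.559) = 8.286 N·m.
A tangential force at the equator gives τ = FR, so F = τ/R = 8.286/0.664 = 12.48 N.

F ≈ 12.5 N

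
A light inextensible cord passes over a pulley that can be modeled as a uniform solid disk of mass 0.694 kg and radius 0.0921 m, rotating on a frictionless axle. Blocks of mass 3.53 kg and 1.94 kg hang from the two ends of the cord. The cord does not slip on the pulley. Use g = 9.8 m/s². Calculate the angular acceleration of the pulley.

α ≈ 29.1 rad/s²

I = ½MR² = (1/2)(0.694)(0.0921)² = 0.002943 kg·m².
Heavier block: m₁g − T₁ = m₁a. Lighter block: T₂ − m₂g = m₂a.
Pulley: (T₁ − T₂)R = Iα = I(a/R), so T₁ − T₂ = (I/R²)a = (1/2)M_p a = 0.3470·a.
Adding the three: (m₁ − m₂)g = (m₁ + m₂ + 0.3470)a, so a = (3.53 − 1.94)(9.8)/(3.53 + 1.94 + 0.3470) = 2.679 m/s².
α = a/R = 2.679/0.0921 = 29.08 rad/s².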